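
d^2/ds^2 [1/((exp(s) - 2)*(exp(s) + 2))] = 4*(exp(2*s) + 4)*exp(2*s)/(exp(6*s) - 12*exp(4*s) + 48*exp(2*s) - 64)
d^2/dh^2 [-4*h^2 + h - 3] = -8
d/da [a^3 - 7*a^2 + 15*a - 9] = 3*a^2 - 14*a + 15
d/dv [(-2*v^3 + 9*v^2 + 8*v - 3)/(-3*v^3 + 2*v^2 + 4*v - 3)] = (23*v^4 + 32*v^3 + 11*v^2 - 42*v - 12)/(9*v^6 - 12*v^5 - 20*v^4 + 34*v^3 + 4*v^2 - 24*v + 9)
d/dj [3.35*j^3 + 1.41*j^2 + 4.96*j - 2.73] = 10.05*j^2 + 2.82*j + 4.96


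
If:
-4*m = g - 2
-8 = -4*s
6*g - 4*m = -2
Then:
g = 0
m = 1/2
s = 2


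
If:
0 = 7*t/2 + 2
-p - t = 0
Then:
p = 4/7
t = -4/7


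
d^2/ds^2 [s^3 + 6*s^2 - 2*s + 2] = 6*s + 12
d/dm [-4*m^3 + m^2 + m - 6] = -12*m^2 + 2*m + 1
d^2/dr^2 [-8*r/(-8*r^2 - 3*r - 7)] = 16*(r*(16*r + 3)^2 - 3*(8*r + 1)*(8*r^2 + 3*r + 7))/(8*r^2 + 3*r + 7)^3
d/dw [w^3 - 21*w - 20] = 3*w^2 - 21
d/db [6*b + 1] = 6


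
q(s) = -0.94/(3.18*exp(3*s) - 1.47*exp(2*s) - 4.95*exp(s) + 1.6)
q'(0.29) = 4032.83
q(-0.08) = 0.55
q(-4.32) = -0.61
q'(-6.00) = 0.00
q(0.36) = -1.11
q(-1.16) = -537.51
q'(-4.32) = -0.03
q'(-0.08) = 0.14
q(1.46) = -0.00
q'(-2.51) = -0.28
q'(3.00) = 0.00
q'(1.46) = 0.02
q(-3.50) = -0.65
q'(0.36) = 19.50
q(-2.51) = -0.79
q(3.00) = 0.00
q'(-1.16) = -475417.52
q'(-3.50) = -0.07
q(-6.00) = -0.59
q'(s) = -0.94*(-9.54*exp(3*s) + 2.94*exp(2*s) + 4.95*exp(s))/(3.18*exp(3*s) - 1.47*exp(2*s) - 4.95*exp(s) + 1.6)^2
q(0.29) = 18.64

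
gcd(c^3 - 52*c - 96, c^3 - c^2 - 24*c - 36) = c + 2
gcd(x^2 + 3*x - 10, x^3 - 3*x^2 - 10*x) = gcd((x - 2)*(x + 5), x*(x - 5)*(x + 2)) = 1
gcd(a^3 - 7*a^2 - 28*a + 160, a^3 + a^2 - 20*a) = a^2 + a - 20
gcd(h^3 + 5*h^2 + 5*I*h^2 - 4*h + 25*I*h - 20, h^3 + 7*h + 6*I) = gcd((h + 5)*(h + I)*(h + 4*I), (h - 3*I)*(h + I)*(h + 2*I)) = h + I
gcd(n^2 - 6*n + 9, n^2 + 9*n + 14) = 1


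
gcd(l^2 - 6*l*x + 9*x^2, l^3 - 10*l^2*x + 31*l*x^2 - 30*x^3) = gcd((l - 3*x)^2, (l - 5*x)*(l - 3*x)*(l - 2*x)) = -l + 3*x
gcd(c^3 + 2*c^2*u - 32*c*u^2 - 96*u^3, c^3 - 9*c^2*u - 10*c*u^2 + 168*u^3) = -c^2 + 2*c*u + 24*u^2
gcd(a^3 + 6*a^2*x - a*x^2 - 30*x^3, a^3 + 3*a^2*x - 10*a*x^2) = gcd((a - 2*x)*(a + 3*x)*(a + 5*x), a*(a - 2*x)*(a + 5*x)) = -a^2 - 3*a*x + 10*x^2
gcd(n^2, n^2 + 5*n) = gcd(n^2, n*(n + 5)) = n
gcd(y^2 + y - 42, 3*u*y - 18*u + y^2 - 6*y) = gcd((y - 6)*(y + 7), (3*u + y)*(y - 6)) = y - 6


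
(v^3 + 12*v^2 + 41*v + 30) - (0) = v^3 + 12*v^2 + 41*v + 30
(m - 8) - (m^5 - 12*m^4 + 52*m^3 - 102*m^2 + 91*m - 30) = -m^5 + 12*m^4 - 52*m^3 + 102*m^2 - 90*m + 22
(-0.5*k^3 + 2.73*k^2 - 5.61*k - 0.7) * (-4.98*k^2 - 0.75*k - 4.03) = 2.49*k^5 - 13.2204*k^4 + 27.9053*k^3 - 3.3084*k^2 + 23.1333*k + 2.821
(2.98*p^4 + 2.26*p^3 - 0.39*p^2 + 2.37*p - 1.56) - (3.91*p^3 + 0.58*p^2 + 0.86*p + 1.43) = 2.98*p^4 - 1.65*p^3 - 0.97*p^2 + 1.51*p - 2.99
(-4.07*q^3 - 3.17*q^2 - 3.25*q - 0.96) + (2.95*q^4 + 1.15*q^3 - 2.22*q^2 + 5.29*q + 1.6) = 2.95*q^4 - 2.92*q^3 - 5.39*q^2 + 2.04*q + 0.64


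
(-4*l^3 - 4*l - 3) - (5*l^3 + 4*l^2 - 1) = -9*l^3 - 4*l^2 - 4*l - 2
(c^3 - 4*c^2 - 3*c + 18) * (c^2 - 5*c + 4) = c^5 - 9*c^4 + 21*c^3 + 17*c^2 - 102*c + 72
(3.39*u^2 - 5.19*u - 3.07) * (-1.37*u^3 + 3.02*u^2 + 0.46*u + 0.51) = -4.6443*u^5 + 17.3481*u^4 - 9.9085*u^3 - 9.9299*u^2 - 4.0591*u - 1.5657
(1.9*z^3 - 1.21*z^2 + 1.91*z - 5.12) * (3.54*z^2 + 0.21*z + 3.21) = 6.726*z^5 - 3.8844*z^4 + 12.6063*z^3 - 21.6078*z^2 + 5.0559*z - 16.4352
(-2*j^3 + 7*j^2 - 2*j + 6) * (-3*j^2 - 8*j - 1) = 6*j^5 - 5*j^4 - 48*j^3 - 9*j^2 - 46*j - 6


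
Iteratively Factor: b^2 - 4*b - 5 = (b + 1)*(b - 5)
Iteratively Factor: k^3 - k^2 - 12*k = (k + 3)*(k^2 - 4*k) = k*(k + 3)*(k - 4)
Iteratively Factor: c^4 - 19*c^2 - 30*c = (c)*(c^3 - 19*c - 30) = c*(c + 3)*(c^2 - 3*c - 10) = c*(c + 2)*(c + 3)*(c - 5)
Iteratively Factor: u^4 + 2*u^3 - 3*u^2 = (u + 3)*(u^3 - u^2) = (u - 1)*(u + 3)*(u^2) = u*(u - 1)*(u + 3)*(u)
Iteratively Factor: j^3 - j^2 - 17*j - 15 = (j + 3)*(j^2 - 4*j - 5) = (j - 5)*(j + 3)*(j + 1)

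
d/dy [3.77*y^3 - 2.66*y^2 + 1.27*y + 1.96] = 11.31*y^2 - 5.32*y + 1.27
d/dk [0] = 0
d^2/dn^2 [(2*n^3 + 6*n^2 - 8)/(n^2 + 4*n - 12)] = 64*(n^3 - 3*n^2 + 24*n + 20)/(n^6 + 12*n^5 + 12*n^4 - 224*n^3 - 144*n^2 + 1728*n - 1728)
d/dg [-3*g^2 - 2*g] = -6*g - 2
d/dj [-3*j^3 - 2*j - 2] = -9*j^2 - 2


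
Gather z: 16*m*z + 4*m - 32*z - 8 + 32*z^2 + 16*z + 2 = 4*m + 32*z^2 + z*(16*m - 16) - 6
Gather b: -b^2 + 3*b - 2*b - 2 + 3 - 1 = -b^2 + b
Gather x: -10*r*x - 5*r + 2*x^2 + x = -5*r + 2*x^2 + x*(1 - 10*r)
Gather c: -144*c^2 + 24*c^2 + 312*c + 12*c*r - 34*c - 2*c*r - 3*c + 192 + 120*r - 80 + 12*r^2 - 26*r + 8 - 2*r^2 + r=-120*c^2 + c*(10*r + 275) + 10*r^2 + 95*r + 120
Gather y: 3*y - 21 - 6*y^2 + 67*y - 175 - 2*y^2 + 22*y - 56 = -8*y^2 + 92*y - 252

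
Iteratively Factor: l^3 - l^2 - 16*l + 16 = (l - 1)*(l^2 - 16) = (l - 4)*(l - 1)*(l + 4)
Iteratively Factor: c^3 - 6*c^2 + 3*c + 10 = (c - 5)*(c^2 - c - 2) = (c - 5)*(c - 2)*(c + 1)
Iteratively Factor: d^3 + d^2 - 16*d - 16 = (d + 1)*(d^2 - 16) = (d + 1)*(d + 4)*(d - 4)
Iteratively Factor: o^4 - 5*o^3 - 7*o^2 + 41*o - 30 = (o - 2)*(o^3 - 3*o^2 - 13*o + 15) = (o - 2)*(o - 1)*(o^2 - 2*o - 15) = (o - 5)*(o - 2)*(o - 1)*(o + 3)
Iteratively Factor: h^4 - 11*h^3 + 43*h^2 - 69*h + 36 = (h - 3)*(h^3 - 8*h^2 + 19*h - 12) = (h - 4)*(h - 3)*(h^2 - 4*h + 3) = (h - 4)*(h - 3)*(h - 1)*(h - 3)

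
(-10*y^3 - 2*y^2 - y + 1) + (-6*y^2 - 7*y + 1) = -10*y^3 - 8*y^2 - 8*y + 2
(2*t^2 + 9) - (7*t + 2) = 2*t^2 - 7*t + 7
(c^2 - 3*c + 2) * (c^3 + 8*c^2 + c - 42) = c^5 + 5*c^4 - 21*c^3 - 29*c^2 + 128*c - 84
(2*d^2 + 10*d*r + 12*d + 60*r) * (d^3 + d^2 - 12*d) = 2*d^5 + 10*d^4*r + 14*d^4 + 70*d^3*r - 12*d^3 - 60*d^2*r - 144*d^2 - 720*d*r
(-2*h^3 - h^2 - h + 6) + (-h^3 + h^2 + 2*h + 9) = -3*h^3 + h + 15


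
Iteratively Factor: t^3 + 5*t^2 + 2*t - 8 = (t - 1)*(t^2 + 6*t + 8) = (t - 1)*(t + 2)*(t + 4)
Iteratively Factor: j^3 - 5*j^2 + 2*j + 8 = (j + 1)*(j^2 - 6*j + 8) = (j - 4)*(j + 1)*(j - 2)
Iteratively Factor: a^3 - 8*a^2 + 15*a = (a - 5)*(a^2 - 3*a) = (a - 5)*(a - 3)*(a)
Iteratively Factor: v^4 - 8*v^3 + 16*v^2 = (v)*(v^3 - 8*v^2 + 16*v) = v*(v - 4)*(v^2 - 4*v) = v*(v - 4)^2*(v)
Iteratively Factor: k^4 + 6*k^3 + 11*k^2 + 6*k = (k + 2)*(k^3 + 4*k^2 + 3*k) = (k + 2)*(k + 3)*(k^2 + k) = k*(k + 2)*(k + 3)*(k + 1)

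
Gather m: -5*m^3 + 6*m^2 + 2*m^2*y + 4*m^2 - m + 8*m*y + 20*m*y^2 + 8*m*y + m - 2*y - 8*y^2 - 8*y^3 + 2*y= -5*m^3 + m^2*(2*y + 10) + m*(20*y^2 + 16*y) - 8*y^3 - 8*y^2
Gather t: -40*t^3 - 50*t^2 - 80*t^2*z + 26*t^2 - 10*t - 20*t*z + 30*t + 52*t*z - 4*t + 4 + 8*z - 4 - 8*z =-40*t^3 + t^2*(-80*z - 24) + t*(32*z + 16)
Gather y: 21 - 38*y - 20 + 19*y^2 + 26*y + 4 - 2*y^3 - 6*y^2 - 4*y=-2*y^3 + 13*y^2 - 16*y + 5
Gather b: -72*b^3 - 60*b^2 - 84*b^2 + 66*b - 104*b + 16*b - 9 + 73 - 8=-72*b^3 - 144*b^2 - 22*b + 56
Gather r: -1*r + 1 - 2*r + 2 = 3 - 3*r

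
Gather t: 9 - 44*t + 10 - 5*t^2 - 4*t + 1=-5*t^2 - 48*t + 20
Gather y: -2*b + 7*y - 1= -2*b + 7*y - 1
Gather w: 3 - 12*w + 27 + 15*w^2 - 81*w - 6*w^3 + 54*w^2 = -6*w^3 + 69*w^2 - 93*w + 30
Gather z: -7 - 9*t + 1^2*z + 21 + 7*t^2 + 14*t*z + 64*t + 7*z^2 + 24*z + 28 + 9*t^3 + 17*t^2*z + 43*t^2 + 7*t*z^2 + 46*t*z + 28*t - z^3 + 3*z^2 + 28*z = 9*t^3 + 50*t^2 + 83*t - z^3 + z^2*(7*t + 10) + z*(17*t^2 + 60*t + 53) + 42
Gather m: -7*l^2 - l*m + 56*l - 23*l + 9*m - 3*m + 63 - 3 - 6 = -7*l^2 + 33*l + m*(6 - l) + 54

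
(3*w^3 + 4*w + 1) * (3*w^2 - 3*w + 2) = 9*w^5 - 9*w^4 + 18*w^3 - 9*w^2 + 5*w + 2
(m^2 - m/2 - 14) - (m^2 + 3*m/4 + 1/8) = -5*m/4 - 113/8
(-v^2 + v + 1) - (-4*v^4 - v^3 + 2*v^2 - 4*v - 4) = 4*v^4 + v^3 - 3*v^2 + 5*v + 5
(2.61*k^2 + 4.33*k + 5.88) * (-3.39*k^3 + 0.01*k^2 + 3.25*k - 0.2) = -8.8479*k^5 - 14.6526*k^4 - 11.4074*k^3 + 13.6093*k^2 + 18.244*k - 1.176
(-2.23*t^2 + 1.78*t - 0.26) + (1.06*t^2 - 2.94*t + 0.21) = -1.17*t^2 - 1.16*t - 0.05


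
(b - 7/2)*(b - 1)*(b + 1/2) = b^3 - 4*b^2 + 5*b/4 + 7/4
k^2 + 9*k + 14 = (k + 2)*(k + 7)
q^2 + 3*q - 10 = (q - 2)*(q + 5)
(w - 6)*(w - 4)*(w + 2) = w^3 - 8*w^2 + 4*w + 48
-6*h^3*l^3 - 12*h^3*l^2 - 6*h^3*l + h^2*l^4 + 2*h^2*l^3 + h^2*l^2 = l*(-6*h + l)*(h*l + h)^2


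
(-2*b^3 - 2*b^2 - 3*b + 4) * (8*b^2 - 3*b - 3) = -16*b^5 - 10*b^4 - 12*b^3 + 47*b^2 - 3*b - 12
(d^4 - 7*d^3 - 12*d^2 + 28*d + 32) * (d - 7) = d^5 - 14*d^4 + 37*d^3 + 112*d^2 - 164*d - 224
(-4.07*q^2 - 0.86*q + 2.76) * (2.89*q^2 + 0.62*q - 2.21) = -11.7623*q^4 - 5.0088*q^3 + 16.4379*q^2 + 3.6118*q - 6.0996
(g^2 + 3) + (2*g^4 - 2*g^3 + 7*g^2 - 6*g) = 2*g^4 - 2*g^3 + 8*g^2 - 6*g + 3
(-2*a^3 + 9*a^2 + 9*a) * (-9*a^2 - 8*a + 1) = 18*a^5 - 65*a^4 - 155*a^3 - 63*a^2 + 9*a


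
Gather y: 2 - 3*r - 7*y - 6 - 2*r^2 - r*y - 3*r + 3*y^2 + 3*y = -2*r^2 - 6*r + 3*y^2 + y*(-r - 4) - 4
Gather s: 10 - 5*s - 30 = -5*s - 20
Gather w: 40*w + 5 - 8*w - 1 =32*w + 4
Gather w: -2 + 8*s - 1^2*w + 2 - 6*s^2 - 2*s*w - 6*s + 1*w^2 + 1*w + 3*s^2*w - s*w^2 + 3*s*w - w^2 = -6*s^2 - s*w^2 + 2*s + w*(3*s^2 + s)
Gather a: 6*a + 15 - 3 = 6*a + 12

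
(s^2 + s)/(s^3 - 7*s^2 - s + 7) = s/(s^2 - 8*s + 7)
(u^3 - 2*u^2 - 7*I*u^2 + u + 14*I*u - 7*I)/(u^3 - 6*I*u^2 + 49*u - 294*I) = (u^2 - 2*u + 1)/(u^2 + I*u + 42)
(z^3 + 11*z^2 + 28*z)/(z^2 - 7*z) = (z^2 + 11*z + 28)/(z - 7)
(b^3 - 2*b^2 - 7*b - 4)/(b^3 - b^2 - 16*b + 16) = (b^2 + 2*b + 1)/(b^2 + 3*b - 4)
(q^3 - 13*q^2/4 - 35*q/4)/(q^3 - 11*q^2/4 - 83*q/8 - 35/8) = 2*q/(2*q + 1)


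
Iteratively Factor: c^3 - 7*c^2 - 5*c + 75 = (c + 3)*(c^2 - 10*c + 25) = (c - 5)*(c + 3)*(c - 5)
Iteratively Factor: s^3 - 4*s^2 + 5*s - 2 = (s - 1)*(s^2 - 3*s + 2) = (s - 2)*(s - 1)*(s - 1)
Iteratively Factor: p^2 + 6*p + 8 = (p + 2)*(p + 4)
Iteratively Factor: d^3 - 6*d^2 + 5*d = (d - 1)*(d^2 - 5*d) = d*(d - 1)*(d - 5)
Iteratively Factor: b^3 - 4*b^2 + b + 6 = (b - 2)*(b^2 - 2*b - 3) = (b - 2)*(b + 1)*(b - 3)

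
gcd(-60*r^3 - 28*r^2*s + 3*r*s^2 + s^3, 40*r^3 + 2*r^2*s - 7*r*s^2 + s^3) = 10*r^2 + 3*r*s - s^2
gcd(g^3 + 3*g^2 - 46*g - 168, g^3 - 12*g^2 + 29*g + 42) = g - 7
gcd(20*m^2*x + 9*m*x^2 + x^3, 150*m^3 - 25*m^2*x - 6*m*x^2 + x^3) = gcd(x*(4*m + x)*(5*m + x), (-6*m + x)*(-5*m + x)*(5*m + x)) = 5*m + x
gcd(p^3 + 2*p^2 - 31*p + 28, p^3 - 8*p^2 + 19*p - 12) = p^2 - 5*p + 4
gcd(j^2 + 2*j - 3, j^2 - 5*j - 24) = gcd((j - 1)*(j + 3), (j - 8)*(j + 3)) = j + 3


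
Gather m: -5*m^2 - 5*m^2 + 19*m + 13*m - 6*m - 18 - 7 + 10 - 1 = -10*m^2 + 26*m - 16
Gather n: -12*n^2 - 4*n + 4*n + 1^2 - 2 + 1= -12*n^2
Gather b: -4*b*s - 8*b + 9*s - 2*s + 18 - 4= b*(-4*s - 8) + 7*s + 14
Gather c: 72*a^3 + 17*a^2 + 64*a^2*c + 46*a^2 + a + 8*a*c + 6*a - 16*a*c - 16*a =72*a^3 + 63*a^2 - 9*a + c*(64*a^2 - 8*a)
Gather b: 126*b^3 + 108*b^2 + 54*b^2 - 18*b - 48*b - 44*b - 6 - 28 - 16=126*b^3 + 162*b^2 - 110*b - 50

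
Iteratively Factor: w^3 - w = (w - 1)*(w^2 + w) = w*(w - 1)*(w + 1)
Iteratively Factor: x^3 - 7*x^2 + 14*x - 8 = (x - 2)*(x^2 - 5*x + 4) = (x - 2)*(x - 1)*(x - 4)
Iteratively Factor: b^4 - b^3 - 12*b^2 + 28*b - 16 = (b + 4)*(b^3 - 5*b^2 + 8*b - 4) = (b - 1)*(b + 4)*(b^2 - 4*b + 4) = (b - 2)*(b - 1)*(b + 4)*(b - 2)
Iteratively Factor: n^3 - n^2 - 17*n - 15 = (n + 3)*(n^2 - 4*n - 5) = (n - 5)*(n + 3)*(n + 1)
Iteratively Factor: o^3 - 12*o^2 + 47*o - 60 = (o - 4)*(o^2 - 8*o + 15) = (o - 5)*(o - 4)*(o - 3)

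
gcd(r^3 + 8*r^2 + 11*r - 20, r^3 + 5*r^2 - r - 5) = r^2 + 4*r - 5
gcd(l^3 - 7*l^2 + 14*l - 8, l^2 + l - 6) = l - 2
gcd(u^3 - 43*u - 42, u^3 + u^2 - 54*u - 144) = u + 6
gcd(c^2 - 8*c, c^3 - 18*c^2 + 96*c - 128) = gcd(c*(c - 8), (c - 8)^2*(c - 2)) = c - 8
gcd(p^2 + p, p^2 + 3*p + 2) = p + 1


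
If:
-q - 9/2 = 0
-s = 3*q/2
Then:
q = -9/2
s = 27/4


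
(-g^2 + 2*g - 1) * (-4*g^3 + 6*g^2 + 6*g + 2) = 4*g^5 - 14*g^4 + 10*g^3 + 4*g^2 - 2*g - 2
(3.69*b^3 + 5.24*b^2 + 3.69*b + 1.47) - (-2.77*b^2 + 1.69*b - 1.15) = 3.69*b^3 + 8.01*b^2 + 2.0*b + 2.62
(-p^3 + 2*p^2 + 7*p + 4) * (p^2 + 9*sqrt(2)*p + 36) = -p^5 - 9*sqrt(2)*p^4 + 2*p^4 - 29*p^3 + 18*sqrt(2)*p^3 + 76*p^2 + 63*sqrt(2)*p^2 + 36*sqrt(2)*p + 252*p + 144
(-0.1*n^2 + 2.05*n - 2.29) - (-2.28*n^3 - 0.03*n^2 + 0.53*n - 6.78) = 2.28*n^3 - 0.07*n^2 + 1.52*n + 4.49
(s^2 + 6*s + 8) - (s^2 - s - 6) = 7*s + 14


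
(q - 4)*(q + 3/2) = q^2 - 5*q/2 - 6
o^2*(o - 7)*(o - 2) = o^4 - 9*o^3 + 14*o^2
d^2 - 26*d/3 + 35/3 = (d - 7)*(d - 5/3)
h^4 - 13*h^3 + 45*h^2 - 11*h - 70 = (h - 7)*(h - 5)*(h - 2)*(h + 1)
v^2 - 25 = (v - 5)*(v + 5)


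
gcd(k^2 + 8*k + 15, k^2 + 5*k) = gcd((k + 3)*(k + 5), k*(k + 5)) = k + 5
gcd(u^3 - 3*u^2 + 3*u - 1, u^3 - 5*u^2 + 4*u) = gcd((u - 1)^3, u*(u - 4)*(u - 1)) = u - 1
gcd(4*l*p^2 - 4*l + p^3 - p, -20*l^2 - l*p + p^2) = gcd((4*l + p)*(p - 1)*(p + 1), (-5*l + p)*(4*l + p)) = 4*l + p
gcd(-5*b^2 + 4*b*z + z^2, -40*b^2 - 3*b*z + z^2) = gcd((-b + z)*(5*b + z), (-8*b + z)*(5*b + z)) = 5*b + z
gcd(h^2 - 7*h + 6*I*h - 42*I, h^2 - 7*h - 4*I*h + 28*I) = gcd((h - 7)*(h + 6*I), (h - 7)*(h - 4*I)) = h - 7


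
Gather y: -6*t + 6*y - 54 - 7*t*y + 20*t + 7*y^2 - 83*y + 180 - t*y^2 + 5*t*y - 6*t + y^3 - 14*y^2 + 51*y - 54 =8*t + y^3 + y^2*(-t - 7) + y*(-2*t - 26) + 72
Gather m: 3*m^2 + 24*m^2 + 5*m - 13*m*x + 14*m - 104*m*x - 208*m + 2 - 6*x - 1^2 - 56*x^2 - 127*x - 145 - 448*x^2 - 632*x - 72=27*m^2 + m*(-117*x - 189) - 504*x^2 - 765*x - 216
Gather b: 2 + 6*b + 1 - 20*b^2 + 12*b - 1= -20*b^2 + 18*b + 2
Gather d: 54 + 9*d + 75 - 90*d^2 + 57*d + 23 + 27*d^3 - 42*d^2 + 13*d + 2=27*d^3 - 132*d^2 + 79*d + 154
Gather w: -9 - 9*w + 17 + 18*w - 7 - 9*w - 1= 0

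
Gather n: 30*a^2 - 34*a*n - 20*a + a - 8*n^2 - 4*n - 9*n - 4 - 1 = 30*a^2 - 19*a - 8*n^2 + n*(-34*a - 13) - 5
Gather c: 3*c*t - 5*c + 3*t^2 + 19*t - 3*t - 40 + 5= c*(3*t - 5) + 3*t^2 + 16*t - 35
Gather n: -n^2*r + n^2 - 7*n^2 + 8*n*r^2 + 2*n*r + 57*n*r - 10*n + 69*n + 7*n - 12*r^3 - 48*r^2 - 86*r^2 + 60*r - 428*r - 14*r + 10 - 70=n^2*(-r - 6) + n*(8*r^2 + 59*r + 66) - 12*r^3 - 134*r^2 - 382*r - 60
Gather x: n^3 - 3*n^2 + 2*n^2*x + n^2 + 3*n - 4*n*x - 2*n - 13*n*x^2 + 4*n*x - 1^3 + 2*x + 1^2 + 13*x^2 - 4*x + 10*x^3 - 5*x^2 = n^3 - 2*n^2 + n + 10*x^3 + x^2*(8 - 13*n) + x*(2*n^2 - 2)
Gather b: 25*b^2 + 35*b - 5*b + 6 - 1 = 25*b^2 + 30*b + 5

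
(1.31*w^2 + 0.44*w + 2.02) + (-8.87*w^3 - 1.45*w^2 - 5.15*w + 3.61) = -8.87*w^3 - 0.14*w^2 - 4.71*w + 5.63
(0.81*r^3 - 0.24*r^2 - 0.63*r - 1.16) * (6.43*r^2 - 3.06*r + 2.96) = 5.2083*r^5 - 4.0218*r^4 - 0.918899999999999*r^3 - 6.2414*r^2 + 1.6848*r - 3.4336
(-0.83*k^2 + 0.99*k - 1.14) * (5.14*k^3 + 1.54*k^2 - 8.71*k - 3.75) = -4.2662*k^5 + 3.8104*k^4 + 2.8943*k^3 - 7.266*k^2 + 6.2169*k + 4.275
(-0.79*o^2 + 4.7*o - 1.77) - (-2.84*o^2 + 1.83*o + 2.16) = 2.05*o^2 + 2.87*o - 3.93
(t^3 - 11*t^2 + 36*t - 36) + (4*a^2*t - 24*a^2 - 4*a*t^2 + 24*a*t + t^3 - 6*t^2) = 4*a^2*t - 24*a^2 - 4*a*t^2 + 24*a*t + 2*t^3 - 17*t^2 + 36*t - 36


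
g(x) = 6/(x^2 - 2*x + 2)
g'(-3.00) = 0.17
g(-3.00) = 0.35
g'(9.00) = -0.02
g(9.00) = 0.09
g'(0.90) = 1.18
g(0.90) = 5.94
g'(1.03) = -0.36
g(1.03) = 5.99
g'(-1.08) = 0.88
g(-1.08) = 1.13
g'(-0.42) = 1.87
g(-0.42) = 1.99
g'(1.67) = -3.83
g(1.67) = 4.14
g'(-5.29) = 0.05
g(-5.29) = 0.15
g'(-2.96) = 0.17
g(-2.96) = 0.36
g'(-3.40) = 0.13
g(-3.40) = 0.29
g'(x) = 6*(2 - 2*x)/(x^2 - 2*x + 2)^2 = 12*(1 - x)/(x^2 - 2*x + 2)^2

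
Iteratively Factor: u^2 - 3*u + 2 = (u - 2)*(u - 1)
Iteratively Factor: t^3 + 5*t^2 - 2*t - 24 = (t - 2)*(t^2 + 7*t + 12) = (t - 2)*(t + 4)*(t + 3)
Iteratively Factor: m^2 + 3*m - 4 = (m + 4)*(m - 1)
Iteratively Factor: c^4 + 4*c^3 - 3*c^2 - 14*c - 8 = (c + 1)*(c^3 + 3*c^2 - 6*c - 8) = (c + 1)^2*(c^2 + 2*c - 8) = (c + 1)^2*(c + 4)*(c - 2)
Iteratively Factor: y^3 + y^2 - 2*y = (y + 2)*(y^2 - y) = y*(y + 2)*(y - 1)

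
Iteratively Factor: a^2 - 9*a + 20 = (a - 5)*(a - 4)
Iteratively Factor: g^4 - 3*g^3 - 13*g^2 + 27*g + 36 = (g - 4)*(g^3 + g^2 - 9*g - 9) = (g - 4)*(g + 3)*(g^2 - 2*g - 3) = (g - 4)*(g - 3)*(g + 3)*(g + 1)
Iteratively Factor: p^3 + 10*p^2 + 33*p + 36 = (p + 4)*(p^2 + 6*p + 9) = (p + 3)*(p + 4)*(p + 3)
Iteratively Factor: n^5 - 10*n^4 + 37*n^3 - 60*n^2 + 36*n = (n - 2)*(n^4 - 8*n^3 + 21*n^2 - 18*n) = n*(n - 2)*(n^3 - 8*n^2 + 21*n - 18) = n*(n - 3)*(n - 2)*(n^2 - 5*n + 6) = n*(n - 3)^2*(n - 2)*(n - 2)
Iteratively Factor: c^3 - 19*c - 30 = (c + 2)*(c^2 - 2*c - 15) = (c + 2)*(c + 3)*(c - 5)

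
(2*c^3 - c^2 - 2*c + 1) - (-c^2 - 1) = 2*c^3 - 2*c + 2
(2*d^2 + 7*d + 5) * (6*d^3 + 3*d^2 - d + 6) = 12*d^5 + 48*d^4 + 49*d^3 + 20*d^2 + 37*d + 30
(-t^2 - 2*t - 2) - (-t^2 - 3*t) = t - 2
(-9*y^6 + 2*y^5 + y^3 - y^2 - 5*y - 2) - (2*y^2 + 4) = -9*y^6 + 2*y^5 + y^3 - 3*y^2 - 5*y - 6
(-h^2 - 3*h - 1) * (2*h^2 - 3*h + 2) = -2*h^4 - 3*h^3 + 5*h^2 - 3*h - 2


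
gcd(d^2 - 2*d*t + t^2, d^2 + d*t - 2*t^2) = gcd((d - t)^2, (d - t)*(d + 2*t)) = -d + t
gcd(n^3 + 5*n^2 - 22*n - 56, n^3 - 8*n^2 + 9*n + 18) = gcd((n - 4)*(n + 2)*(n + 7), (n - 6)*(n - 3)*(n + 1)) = 1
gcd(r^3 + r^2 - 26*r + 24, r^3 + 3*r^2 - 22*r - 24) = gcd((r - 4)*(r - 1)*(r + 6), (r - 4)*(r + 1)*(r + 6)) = r^2 + 2*r - 24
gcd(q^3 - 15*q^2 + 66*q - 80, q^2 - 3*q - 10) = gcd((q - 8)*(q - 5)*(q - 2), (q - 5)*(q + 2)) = q - 5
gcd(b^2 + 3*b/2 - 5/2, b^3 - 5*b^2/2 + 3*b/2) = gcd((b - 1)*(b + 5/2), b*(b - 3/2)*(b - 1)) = b - 1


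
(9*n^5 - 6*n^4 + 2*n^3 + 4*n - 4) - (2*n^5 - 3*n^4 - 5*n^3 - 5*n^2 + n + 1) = 7*n^5 - 3*n^4 + 7*n^3 + 5*n^2 + 3*n - 5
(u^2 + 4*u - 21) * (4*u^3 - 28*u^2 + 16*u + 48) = 4*u^5 - 12*u^4 - 180*u^3 + 700*u^2 - 144*u - 1008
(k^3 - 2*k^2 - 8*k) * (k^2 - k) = k^5 - 3*k^4 - 6*k^3 + 8*k^2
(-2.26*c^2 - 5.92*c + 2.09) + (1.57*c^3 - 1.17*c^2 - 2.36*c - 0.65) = 1.57*c^3 - 3.43*c^2 - 8.28*c + 1.44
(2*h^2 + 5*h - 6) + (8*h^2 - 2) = 10*h^2 + 5*h - 8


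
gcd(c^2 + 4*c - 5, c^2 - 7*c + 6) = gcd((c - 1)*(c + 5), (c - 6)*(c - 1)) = c - 1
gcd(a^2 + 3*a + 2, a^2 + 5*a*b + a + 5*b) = a + 1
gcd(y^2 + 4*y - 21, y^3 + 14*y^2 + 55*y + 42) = y + 7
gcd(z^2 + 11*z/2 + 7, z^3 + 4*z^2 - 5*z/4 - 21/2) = z^2 + 11*z/2 + 7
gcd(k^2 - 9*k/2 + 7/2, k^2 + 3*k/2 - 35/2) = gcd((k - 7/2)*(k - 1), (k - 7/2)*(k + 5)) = k - 7/2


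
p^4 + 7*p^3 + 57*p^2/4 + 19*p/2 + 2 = (p + 1/2)^2*(p + 2)*(p + 4)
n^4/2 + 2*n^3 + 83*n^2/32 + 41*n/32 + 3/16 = (n/2 + 1)*(n + 1/4)*(n + 3/4)*(n + 1)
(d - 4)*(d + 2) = d^2 - 2*d - 8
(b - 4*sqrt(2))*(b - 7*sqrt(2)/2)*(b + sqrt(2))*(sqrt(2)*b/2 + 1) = sqrt(2)*b^4/2 - 11*b^3/2 + 41*b + 28*sqrt(2)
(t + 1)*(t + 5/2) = t^2 + 7*t/2 + 5/2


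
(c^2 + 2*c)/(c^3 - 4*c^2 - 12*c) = 1/(c - 6)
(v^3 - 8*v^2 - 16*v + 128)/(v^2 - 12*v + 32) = v + 4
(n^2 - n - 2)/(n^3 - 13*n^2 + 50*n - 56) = (n + 1)/(n^2 - 11*n + 28)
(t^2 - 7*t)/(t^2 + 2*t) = (t - 7)/(t + 2)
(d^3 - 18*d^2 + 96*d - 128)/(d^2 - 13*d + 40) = (d^2 - 10*d + 16)/(d - 5)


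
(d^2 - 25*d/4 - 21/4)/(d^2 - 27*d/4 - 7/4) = (4*d + 3)/(4*d + 1)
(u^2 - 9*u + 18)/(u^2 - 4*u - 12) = (u - 3)/(u + 2)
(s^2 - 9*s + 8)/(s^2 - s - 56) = (s - 1)/(s + 7)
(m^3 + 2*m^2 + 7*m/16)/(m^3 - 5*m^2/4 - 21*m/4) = (m + 1/4)/(m - 3)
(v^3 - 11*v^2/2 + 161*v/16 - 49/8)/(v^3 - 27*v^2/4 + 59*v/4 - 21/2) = (v - 7/4)/(v - 3)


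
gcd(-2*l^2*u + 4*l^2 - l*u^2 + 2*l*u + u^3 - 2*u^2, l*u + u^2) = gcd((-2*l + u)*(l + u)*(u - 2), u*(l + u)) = l + u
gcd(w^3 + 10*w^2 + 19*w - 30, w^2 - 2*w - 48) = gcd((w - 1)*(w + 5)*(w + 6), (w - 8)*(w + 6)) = w + 6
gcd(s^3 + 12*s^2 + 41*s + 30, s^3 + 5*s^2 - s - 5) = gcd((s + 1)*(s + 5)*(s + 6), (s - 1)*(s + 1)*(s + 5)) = s^2 + 6*s + 5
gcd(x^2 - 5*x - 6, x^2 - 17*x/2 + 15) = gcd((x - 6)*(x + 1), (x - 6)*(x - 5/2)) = x - 6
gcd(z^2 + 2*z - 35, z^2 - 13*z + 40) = z - 5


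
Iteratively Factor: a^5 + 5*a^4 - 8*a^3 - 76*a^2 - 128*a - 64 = (a - 4)*(a^4 + 9*a^3 + 28*a^2 + 36*a + 16) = (a - 4)*(a + 1)*(a^3 + 8*a^2 + 20*a + 16) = (a - 4)*(a + 1)*(a + 2)*(a^2 + 6*a + 8) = (a - 4)*(a + 1)*(a + 2)^2*(a + 4)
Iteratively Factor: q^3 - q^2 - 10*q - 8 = (q - 4)*(q^2 + 3*q + 2) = (q - 4)*(q + 1)*(q + 2)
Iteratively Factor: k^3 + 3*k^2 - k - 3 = (k + 1)*(k^2 + 2*k - 3) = (k - 1)*(k + 1)*(k + 3)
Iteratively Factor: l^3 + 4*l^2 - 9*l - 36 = (l - 3)*(l^2 + 7*l + 12) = (l - 3)*(l + 3)*(l + 4)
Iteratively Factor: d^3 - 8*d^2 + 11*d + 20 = (d + 1)*(d^2 - 9*d + 20) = (d - 4)*(d + 1)*(d - 5)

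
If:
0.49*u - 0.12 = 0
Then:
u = 0.24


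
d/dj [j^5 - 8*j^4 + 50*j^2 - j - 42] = 5*j^4 - 32*j^3 + 100*j - 1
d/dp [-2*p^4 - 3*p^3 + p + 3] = -8*p^3 - 9*p^2 + 1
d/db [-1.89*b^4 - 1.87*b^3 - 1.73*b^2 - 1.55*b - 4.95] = -7.56*b^3 - 5.61*b^2 - 3.46*b - 1.55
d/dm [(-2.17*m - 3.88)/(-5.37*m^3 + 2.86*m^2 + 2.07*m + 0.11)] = (-23.3058*m^3 - 56.3006*m^2 + 22.1936*m + 7.7929)/(28.8369*m^6 - 30.7164*m^5 - 14.0522*m^4 + 10.659*m^3 + 4.9141*m^2 + 0.4554*m + 0.0121)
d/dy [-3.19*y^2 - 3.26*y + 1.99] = -6.38*y - 3.26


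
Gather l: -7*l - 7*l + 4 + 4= 8 - 14*l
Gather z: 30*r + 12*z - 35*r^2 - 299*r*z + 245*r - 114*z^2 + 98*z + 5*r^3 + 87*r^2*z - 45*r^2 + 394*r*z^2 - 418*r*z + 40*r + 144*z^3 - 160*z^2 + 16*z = 5*r^3 - 80*r^2 + 315*r + 144*z^3 + z^2*(394*r - 274) + z*(87*r^2 - 717*r + 126)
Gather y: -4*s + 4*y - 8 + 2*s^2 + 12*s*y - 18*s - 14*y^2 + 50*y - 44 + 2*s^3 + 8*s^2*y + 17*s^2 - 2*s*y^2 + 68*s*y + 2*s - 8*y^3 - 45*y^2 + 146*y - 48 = 2*s^3 + 19*s^2 - 20*s - 8*y^3 + y^2*(-2*s - 59) + y*(8*s^2 + 80*s + 200) - 100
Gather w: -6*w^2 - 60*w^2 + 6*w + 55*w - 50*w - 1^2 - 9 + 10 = -66*w^2 + 11*w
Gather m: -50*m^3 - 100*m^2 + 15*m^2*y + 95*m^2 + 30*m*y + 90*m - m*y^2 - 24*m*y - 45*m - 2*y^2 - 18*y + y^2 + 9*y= -50*m^3 + m^2*(15*y - 5) + m*(-y^2 + 6*y + 45) - y^2 - 9*y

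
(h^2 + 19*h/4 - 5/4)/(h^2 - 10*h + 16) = (4*h^2 + 19*h - 5)/(4*(h^2 - 10*h + 16))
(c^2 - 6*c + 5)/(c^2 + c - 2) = (c - 5)/(c + 2)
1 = 1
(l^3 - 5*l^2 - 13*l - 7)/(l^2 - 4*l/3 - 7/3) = 3*(l^2 - 6*l - 7)/(3*l - 7)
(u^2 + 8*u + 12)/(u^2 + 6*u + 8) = (u + 6)/(u + 4)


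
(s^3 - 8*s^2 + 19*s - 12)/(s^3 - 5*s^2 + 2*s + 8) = (s^2 - 4*s + 3)/(s^2 - s - 2)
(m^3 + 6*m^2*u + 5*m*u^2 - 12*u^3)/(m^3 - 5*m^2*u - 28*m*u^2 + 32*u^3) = (-m - 3*u)/(-m + 8*u)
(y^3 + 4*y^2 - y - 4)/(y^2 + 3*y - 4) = y + 1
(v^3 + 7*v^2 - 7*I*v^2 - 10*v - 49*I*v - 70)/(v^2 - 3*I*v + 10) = (v^2 + v*(7 - 2*I) - 14*I)/(v + 2*I)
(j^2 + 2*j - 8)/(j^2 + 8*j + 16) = (j - 2)/(j + 4)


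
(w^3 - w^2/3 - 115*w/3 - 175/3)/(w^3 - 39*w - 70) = (w + 5/3)/(w + 2)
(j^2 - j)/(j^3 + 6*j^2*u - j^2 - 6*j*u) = 1/(j + 6*u)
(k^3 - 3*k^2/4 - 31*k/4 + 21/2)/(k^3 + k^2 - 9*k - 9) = (4*k^2 - 15*k + 14)/(4*(k^2 - 2*k - 3))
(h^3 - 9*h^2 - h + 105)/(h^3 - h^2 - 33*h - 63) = (h - 5)/(h + 3)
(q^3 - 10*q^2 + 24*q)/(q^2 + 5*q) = (q^2 - 10*q + 24)/(q + 5)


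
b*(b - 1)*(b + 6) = b^3 + 5*b^2 - 6*b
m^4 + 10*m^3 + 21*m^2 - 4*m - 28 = (m - 1)*(m + 2)^2*(m + 7)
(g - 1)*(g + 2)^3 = g^4 + 5*g^3 + 6*g^2 - 4*g - 8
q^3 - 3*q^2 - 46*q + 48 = (q - 8)*(q - 1)*(q + 6)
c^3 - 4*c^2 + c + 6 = (c - 3)*(c - 2)*(c + 1)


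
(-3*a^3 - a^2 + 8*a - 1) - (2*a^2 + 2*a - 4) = -3*a^3 - 3*a^2 + 6*a + 3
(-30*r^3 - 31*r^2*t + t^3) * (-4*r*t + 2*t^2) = 120*r^4*t + 64*r^3*t^2 - 62*r^2*t^3 - 4*r*t^4 + 2*t^5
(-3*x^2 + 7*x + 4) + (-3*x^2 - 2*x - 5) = -6*x^2 + 5*x - 1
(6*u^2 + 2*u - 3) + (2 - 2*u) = 6*u^2 - 1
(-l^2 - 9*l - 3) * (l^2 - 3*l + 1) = -l^4 - 6*l^3 + 23*l^2 - 3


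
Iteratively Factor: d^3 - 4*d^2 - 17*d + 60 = (d - 5)*(d^2 + d - 12) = (d - 5)*(d - 3)*(d + 4)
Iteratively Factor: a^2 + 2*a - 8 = (a + 4)*(a - 2)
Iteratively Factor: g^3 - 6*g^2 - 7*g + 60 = (g - 5)*(g^2 - g - 12) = (g - 5)*(g - 4)*(g + 3)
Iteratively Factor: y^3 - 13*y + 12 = (y - 1)*(y^2 + y - 12) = (y - 3)*(y - 1)*(y + 4)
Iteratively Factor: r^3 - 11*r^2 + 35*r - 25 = (r - 5)*(r^2 - 6*r + 5) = (r - 5)*(r - 1)*(r - 5)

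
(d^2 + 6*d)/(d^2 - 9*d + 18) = d*(d + 6)/(d^2 - 9*d + 18)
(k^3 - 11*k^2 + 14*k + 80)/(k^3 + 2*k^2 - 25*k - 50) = (k - 8)/(k + 5)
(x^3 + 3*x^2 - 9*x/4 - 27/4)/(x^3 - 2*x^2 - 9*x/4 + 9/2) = (x + 3)/(x - 2)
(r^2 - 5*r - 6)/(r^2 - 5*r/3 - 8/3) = 3*(r - 6)/(3*r - 8)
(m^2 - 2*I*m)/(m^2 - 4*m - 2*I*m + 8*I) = m/(m - 4)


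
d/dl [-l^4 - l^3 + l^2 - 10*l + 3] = -4*l^3 - 3*l^2 + 2*l - 10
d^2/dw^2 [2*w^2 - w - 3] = 4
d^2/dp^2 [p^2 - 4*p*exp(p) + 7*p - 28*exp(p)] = -4*p*exp(p) - 36*exp(p) + 2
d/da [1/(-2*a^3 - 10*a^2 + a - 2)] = (6*a^2 + 20*a - 1)/(2*a^3 + 10*a^2 - a + 2)^2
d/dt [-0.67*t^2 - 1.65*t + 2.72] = -1.34*t - 1.65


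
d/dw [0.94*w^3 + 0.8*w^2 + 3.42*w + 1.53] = 2.82*w^2 + 1.6*w + 3.42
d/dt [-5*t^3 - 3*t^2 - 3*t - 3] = -15*t^2 - 6*t - 3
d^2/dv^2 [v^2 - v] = 2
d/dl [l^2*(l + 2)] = l*(3*l + 4)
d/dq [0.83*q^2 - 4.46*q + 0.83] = 1.66*q - 4.46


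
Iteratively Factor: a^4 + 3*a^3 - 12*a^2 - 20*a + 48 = (a + 3)*(a^3 - 12*a + 16) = (a - 2)*(a + 3)*(a^2 + 2*a - 8) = (a - 2)^2*(a + 3)*(a + 4)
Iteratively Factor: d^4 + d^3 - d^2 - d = (d)*(d^3 + d^2 - d - 1) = d*(d - 1)*(d^2 + 2*d + 1) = d*(d - 1)*(d + 1)*(d + 1)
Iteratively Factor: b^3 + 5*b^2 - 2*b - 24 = (b + 4)*(b^2 + b - 6) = (b + 3)*(b + 4)*(b - 2)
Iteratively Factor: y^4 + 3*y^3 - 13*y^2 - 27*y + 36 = (y - 3)*(y^3 + 6*y^2 + 5*y - 12) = (y - 3)*(y + 4)*(y^2 + 2*y - 3) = (y - 3)*(y + 3)*(y + 4)*(y - 1)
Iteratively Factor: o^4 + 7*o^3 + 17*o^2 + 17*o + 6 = (o + 2)*(o^3 + 5*o^2 + 7*o + 3) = (o + 1)*(o + 2)*(o^2 + 4*o + 3) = (o + 1)^2*(o + 2)*(o + 3)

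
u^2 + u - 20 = (u - 4)*(u + 5)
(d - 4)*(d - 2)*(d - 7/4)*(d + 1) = d^4 - 27*d^3/4 + 43*d^2/4 + 9*d/2 - 14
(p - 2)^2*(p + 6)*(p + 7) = p^4 + 9*p^3 - 6*p^2 - 116*p + 168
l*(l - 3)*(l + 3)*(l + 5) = l^4 + 5*l^3 - 9*l^2 - 45*l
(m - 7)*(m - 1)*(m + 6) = m^3 - 2*m^2 - 41*m + 42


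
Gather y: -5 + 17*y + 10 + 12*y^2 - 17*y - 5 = 12*y^2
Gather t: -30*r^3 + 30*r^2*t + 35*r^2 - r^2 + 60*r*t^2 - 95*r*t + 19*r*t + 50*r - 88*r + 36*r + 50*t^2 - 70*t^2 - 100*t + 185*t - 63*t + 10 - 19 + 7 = -30*r^3 + 34*r^2 - 2*r + t^2*(60*r - 20) + t*(30*r^2 - 76*r + 22) - 2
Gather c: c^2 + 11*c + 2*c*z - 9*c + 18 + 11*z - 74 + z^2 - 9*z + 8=c^2 + c*(2*z + 2) + z^2 + 2*z - 48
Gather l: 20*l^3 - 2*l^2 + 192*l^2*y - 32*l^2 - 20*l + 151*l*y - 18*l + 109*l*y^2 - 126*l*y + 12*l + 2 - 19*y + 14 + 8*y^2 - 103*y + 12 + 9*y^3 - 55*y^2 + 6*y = 20*l^3 + l^2*(192*y - 34) + l*(109*y^2 + 25*y - 26) + 9*y^3 - 47*y^2 - 116*y + 28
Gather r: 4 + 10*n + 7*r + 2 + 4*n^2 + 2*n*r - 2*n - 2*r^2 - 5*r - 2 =4*n^2 + 8*n - 2*r^2 + r*(2*n + 2) + 4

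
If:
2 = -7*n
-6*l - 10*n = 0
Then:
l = 10/21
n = -2/7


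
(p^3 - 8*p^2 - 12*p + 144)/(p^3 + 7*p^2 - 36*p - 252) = (p^2 - 2*p - 24)/(p^2 + 13*p + 42)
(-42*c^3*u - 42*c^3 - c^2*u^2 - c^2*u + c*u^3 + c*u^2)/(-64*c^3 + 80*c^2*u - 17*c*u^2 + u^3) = c*(42*c^2*u + 42*c^2 + c*u^2 + c*u - u^3 - u^2)/(64*c^3 - 80*c^2*u + 17*c*u^2 - u^3)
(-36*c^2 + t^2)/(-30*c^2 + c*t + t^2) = (-6*c + t)/(-5*c + t)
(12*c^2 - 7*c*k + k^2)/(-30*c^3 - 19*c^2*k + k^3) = (-12*c^2 + 7*c*k - k^2)/(30*c^3 + 19*c^2*k - k^3)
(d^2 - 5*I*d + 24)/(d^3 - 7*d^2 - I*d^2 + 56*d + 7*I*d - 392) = (d + 3*I)/(d^2 + 7*d*(-1 + I) - 49*I)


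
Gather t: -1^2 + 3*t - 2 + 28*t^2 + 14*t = 28*t^2 + 17*t - 3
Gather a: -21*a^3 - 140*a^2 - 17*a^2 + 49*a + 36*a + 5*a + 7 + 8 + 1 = -21*a^3 - 157*a^2 + 90*a + 16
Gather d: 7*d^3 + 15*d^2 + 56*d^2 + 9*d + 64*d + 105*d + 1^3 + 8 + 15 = 7*d^3 + 71*d^2 + 178*d + 24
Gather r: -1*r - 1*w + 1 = -r - w + 1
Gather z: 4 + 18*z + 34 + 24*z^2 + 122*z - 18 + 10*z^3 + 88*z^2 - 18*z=10*z^3 + 112*z^2 + 122*z + 20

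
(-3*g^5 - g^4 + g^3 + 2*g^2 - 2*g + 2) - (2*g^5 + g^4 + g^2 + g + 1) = -5*g^5 - 2*g^4 + g^3 + g^2 - 3*g + 1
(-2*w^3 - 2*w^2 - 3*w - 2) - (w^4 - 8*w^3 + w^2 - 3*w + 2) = -w^4 + 6*w^3 - 3*w^2 - 4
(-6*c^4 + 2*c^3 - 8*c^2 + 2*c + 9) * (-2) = 12*c^4 - 4*c^3 + 16*c^2 - 4*c - 18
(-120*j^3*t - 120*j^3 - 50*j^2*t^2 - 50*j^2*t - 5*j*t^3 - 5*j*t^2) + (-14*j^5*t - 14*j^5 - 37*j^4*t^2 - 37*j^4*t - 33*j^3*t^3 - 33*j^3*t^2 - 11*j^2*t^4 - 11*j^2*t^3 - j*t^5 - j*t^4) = -14*j^5*t - 14*j^5 - 37*j^4*t^2 - 37*j^4*t - 33*j^3*t^3 - 33*j^3*t^2 - 120*j^3*t - 120*j^3 - 11*j^2*t^4 - 11*j^2*t^3 - 50*j^2*t^2 - 50*j^2*t - j*t^5 - j*t^4 - 5*j*t^3 - 5*j*t^2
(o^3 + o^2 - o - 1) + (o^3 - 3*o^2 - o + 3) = 2*o^3 - 2*o^2 - 2*o + 2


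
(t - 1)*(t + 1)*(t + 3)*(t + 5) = t^4 + 8*t^3 + 14*t^2 - 8*t - 15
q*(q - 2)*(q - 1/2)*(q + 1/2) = q^4 - 2*q^3 - q^2/4 + q/2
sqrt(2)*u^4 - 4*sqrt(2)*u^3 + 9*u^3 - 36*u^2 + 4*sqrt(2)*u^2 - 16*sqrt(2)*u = u*(u - 4)*(u + 4*sqrt(2))*(sqrt(2)*u + 1)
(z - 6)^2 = z^2 - 12*z + 36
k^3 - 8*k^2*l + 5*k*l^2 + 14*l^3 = (k - 7*l)*(k - 2*l)*(k + l)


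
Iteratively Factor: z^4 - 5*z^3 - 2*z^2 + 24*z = (z - 3)*(z^3 - 2*z^2 - 8*z) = z*(z - 3)*(z^2 - 2*z - 8) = z*(z - 3)*(z + 2)*(z - 4)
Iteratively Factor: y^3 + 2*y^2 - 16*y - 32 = (y + 4)*(y^2 - 2*y - 8) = (y + 2)*(y + 4)*(y - 4)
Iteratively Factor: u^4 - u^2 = (u)*(u^3 - u) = u*(u - 1)*(u^2 + u) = u*(u - 1)*(u + 1)*(u)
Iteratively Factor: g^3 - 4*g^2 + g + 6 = (g - 3)*(g^2 - g - 2) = (g - 3)*(g + 1)*(g - 2)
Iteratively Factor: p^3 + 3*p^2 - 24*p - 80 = (p + 4)*(p^2 - p - 20) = (p - 5)*(p + 4)*(p + 4)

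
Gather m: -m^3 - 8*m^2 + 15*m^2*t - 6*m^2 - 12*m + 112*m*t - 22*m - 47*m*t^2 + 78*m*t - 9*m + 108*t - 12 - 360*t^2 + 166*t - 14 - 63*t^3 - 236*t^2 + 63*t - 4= -m^3 + m^2*(15*t - 14) + m*(-47*t^2 + 190*t - 43) - 63*t^3 - 596*t^2 + 337*t - 30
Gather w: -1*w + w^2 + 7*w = w^2 + 6*w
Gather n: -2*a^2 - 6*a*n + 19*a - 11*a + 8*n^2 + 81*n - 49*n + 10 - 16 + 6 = -2*a^2 + 8*a + 8*n^2 + n*(32 - 6*a)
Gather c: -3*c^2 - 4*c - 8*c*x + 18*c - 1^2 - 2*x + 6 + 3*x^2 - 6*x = -3*c^2 + c*(14 - 8*x) + 3*x^2 - 8*x + 5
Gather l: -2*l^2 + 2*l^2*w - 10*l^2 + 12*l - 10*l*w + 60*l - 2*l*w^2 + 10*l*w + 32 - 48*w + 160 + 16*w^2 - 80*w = l^2*(2*w - 12) + l*(72 - 2*w^2) + 16*w^2 - 128*w + 192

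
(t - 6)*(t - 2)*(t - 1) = t^3 - 9*t^2 + 20*t - 12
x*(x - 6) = x^2 - 6*x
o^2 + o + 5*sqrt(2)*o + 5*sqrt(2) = (o + 1)*(o + 5*sqrt(2))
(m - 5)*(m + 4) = m^2 - m - 20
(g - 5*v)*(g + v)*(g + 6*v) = g^3 + 2*g^2*v - 29*g*v^2 - 30*v^3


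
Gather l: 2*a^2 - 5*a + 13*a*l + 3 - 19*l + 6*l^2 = 2*a^2 - 5*a + 6*l^2 + l*(13*a - 19) + 3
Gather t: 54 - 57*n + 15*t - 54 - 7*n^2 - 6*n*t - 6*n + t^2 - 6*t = -7*n^2 - 63*n + t^2 + t*(9 - 6*n)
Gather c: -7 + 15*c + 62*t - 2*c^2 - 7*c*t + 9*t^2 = -2*c^2 + c*(15 - 7*t) + 9*t^2 + 62*t - 7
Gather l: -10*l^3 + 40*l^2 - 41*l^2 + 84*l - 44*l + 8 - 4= -10*l^3 - l^2 + 40*l + 4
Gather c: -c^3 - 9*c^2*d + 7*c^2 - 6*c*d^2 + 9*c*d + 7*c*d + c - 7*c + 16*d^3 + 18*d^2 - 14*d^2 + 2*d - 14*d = -c^3 + c^2*(7 - 9*d) + c*(-6*d^2 + 16*d - 6) + 16*d^3 + 4*d^2 - 12*d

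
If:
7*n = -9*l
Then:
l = -7*n/9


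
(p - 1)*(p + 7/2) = p^2 + 5*p/2 - 7/2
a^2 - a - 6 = (a - 3)*(a + 2)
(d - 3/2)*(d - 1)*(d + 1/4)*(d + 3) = d^4 + 3*d^3/4 - 47*d^2/8 + 3*d + 9/8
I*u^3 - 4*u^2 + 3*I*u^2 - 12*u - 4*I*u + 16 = (u + 4)*(u + 4*I)*(I*u - I)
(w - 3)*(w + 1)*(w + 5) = w^3 + 3*w^2 - 13*w - 15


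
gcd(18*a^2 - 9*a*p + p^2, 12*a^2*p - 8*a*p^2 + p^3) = -6*a + p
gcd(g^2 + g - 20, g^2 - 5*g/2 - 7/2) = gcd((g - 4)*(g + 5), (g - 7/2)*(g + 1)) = 1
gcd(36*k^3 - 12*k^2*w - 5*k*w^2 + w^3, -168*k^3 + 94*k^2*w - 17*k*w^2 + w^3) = -6*k + w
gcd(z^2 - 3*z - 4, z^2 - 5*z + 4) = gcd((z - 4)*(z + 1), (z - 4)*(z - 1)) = z - 4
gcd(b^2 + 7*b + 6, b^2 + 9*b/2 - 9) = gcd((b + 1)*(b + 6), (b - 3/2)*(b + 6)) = b + 6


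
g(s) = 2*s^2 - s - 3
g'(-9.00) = -37.00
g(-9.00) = 168.00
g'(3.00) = 11.00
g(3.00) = 12.00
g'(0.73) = 1.92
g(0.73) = -2.66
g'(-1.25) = -6.00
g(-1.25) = 1.38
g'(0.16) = -0.36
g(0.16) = -3.11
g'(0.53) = 1.12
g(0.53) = -2.97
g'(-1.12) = -5.48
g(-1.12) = 0.63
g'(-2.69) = -11.76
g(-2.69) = 14.16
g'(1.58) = 5.32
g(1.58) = 0.41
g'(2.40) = 8.60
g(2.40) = 6.12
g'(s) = 4*s - 1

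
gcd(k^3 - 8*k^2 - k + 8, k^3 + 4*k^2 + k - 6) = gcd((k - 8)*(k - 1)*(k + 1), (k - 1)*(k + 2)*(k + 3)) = k - 1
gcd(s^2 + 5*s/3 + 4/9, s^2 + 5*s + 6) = 1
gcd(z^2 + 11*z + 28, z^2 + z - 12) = z + 4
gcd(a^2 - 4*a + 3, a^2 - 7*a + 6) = a - 1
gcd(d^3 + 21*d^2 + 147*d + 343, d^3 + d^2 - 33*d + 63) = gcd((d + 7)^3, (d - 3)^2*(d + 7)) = d + 7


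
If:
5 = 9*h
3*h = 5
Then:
No Solution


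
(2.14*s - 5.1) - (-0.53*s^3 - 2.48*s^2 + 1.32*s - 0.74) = 0.53*s^3 + 2.48*s^2 + 0.82*s - 4.36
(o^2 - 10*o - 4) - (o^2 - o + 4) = -9*o - 8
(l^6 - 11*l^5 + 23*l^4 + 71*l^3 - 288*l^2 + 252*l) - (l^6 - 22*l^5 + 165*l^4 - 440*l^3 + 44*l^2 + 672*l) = 11*l^5 - 142*l^4 + 511*l^3 - 332*l^2 - 420*l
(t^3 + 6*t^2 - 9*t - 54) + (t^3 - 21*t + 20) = 2*t^3 + 6*t^2 - 30*t - 34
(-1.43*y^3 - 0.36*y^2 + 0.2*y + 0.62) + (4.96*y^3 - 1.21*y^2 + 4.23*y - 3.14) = 3.53*y^3 - 1.57*y^2 + 4.43*y - 2.52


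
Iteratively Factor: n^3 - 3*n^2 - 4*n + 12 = (n - 2)*(n^2 - n - 6) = (n - 2)*(n + 2)*(n - 3)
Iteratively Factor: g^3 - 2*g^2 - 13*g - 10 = (g + 1)*(g^2 - 3*g - 10) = (g + 1)*(g + 2)*(g - 5)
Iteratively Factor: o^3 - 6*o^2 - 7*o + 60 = (o - 4)*(o^2 - 2*o - 15) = (o - 4)*(o + 3)*(o - 5)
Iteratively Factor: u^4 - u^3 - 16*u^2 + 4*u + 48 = (u - 4)*(u^3 + 3*u^2 - 4*u - 12) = (u - 4)*(u + 2)*(u^2 + u - 6) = (u - 4)*(u + 2)*(u + 3)*(u - 2)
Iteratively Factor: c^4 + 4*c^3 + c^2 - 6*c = (c)*(c^3 + 4*c^2 + c - 6) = c*(c - 1)*(c^2 + 5*c + 6) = c*(c - 1)*(c + 2)*(c + 3)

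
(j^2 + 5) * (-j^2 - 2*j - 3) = -j^4 - 2*j^3 - 8*j^2 - 10*j - 15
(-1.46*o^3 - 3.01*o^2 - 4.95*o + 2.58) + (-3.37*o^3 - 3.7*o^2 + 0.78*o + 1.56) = -4.83*o^3 - 6.71*o^2 - 4.17*o + 4.14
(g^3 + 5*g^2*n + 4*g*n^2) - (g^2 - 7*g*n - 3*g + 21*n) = g^3 + 5*g^2*n - g^2 + 4*g*n^2 + 7*g*n + 3*g - 21*n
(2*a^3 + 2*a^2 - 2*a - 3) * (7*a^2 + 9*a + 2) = 14*a^5 + 32*a^4 + 8*a^3 - 35*a^2 - 31*a - 6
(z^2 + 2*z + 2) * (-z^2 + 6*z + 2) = -z^4 + 4*z^3 + 12*z^2 + 16*z + 4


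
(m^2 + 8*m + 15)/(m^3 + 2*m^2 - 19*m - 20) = (m + 3)/(m^2 - 3*m - 4)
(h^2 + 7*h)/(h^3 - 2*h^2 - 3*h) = (h + 7)/(h^2 - 2*h - 3)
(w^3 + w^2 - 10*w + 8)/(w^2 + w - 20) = (w^3 + w^2 - 10*w + 8)/(w^2 + w - 20)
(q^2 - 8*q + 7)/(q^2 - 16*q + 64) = (q^2 - 8*q + 7)/(q^2 - 16*q + 64)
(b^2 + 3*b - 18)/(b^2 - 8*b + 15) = (b + 6)/(b - 5)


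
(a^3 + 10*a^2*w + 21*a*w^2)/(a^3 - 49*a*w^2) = (-a - 3*w)/(-a + 7*w)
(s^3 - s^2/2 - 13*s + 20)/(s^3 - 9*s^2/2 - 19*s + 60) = (s - 2)/(s - 6)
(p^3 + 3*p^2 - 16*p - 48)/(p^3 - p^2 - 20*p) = (p^2 - p - 12)/(p*(p - 5))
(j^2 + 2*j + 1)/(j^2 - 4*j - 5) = (j + 1)/(j - 5)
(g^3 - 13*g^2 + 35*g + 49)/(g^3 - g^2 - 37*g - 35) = (g - 7)/(g + 5)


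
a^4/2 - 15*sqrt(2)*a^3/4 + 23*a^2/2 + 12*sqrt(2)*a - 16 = (a/2 + sqrt(2)/2)*(a - 4*sqrt(2))^2*(a - sqrt(2)/2)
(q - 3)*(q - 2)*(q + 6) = q^3 + q^2 - 24*q + 36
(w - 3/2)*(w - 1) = w^2 - 5*w/2 + 3/2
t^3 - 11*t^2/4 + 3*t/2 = t*(t - 2)*(t - 3/4)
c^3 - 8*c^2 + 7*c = c*(c - 7)*(c - 1)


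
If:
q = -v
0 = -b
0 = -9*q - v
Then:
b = 0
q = 0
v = 0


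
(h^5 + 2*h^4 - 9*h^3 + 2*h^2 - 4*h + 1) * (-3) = -3*h^5 - 6*h^4 + 27*h^3 - 6*h^2 + 12*h - 3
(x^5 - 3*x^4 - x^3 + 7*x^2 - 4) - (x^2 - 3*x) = x^5 - 3*x^4 - x^3 + 6*x^2 + 3*x - 4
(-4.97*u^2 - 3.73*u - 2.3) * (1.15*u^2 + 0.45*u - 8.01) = -5.7155*u^4 - 6.526*u^3 + 35.4862*u^2 + 28.8423*u + 18.423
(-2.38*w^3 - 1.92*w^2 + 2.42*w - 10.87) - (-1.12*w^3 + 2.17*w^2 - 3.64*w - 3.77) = -1.26*w^3 - 4.09*w^2 + 6.06*w - 7.1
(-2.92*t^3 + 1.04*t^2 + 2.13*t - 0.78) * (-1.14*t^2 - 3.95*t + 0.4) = 3.3288*t^5 + 10.3484*t^4 - 7.7042*t^3 - 7.1083*t^2 + 3.933*t - 0.312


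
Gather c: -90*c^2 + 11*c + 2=-90*c^2 + 11*c + 2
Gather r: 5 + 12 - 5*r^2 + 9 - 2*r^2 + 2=28 - 7*r^2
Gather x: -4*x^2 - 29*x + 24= -4*x^2 - 29*x + 24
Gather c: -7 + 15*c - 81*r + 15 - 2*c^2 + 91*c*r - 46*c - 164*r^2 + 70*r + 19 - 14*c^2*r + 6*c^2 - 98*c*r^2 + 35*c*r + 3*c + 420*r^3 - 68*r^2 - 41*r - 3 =c^2*(4 - 14*r) + c*(-98*r^2 + 126*r - 28) + 420*r^3 - 232*r^2 - 52*r + 24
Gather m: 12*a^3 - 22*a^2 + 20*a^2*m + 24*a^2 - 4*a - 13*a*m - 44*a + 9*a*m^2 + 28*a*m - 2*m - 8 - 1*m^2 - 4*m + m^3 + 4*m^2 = 12*a^3 + 2*a^2 - 48*a + m^3 + m^2*(9*a + 3) + m*(20*a^2 + 15*a - 6) - 8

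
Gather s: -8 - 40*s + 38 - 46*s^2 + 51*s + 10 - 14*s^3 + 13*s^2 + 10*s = -14*s^3 - 33*s^2 + 21*s + 40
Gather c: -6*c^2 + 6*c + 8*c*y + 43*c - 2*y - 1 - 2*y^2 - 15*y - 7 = -6*c^2 + c*(8*y + 49) - 2*y^2 - 17*y - 8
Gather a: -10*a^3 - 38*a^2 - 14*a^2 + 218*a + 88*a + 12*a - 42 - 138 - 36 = -10*a^3 - 52*a^2 + 318*a - 216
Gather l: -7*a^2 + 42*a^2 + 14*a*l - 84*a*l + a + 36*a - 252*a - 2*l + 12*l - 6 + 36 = 35*a^2 - 215*a + l*(10 - 70*a) + 30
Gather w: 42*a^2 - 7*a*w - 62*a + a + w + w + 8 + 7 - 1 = 42*a^2 - 61*a + w*(2 - 7*a) + 14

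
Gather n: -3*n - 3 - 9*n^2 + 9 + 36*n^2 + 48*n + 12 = 27*n^2 + 45*n + 18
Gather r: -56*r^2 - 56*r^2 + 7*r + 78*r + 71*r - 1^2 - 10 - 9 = -112*r^2 + 156*r - 20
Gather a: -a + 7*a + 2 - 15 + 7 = 6*a - 6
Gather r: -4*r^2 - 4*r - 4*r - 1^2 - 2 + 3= -4*r^2 - 8*r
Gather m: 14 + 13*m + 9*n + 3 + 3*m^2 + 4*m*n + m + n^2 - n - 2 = 3*m^2 + m*(4*n + 14) + n^2 + 8*n + 15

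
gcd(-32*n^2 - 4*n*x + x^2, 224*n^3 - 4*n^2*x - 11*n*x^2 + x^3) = -32*n^2 - 4*n*x + x^2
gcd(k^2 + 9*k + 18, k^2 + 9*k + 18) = k^2 + 9*k + 18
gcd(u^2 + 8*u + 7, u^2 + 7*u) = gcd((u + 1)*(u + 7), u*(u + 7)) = u + 7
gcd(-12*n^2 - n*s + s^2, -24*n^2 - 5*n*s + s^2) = 3*n + s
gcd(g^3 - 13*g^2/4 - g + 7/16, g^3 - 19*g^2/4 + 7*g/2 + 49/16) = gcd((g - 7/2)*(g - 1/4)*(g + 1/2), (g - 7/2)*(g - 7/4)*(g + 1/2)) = g^2 - 3*g - 7/4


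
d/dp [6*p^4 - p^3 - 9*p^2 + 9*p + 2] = 24*p^3 - 3*p^2 - 18*p + 9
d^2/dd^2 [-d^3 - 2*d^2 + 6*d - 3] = -6*d - 4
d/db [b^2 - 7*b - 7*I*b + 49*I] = 2*b - 7 - 7*I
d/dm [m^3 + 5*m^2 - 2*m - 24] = 3*m^2 + 10*m - 2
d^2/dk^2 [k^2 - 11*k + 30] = 2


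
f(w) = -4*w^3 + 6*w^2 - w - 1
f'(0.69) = 1.57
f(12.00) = -6061.00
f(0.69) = -0.15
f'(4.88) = -228.21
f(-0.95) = 8.79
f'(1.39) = -7.51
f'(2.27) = -35.59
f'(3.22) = -86.78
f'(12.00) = -1585.00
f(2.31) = -20.60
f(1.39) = -1.54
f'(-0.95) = -23.23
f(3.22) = -75.55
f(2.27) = -19.14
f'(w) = -12*w^2 + 12*w - 1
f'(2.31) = -37.31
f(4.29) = -210.68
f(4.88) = -327.85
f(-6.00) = 1085.00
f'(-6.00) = -505.00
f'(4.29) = -170.37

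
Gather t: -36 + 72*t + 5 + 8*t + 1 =80*t - 30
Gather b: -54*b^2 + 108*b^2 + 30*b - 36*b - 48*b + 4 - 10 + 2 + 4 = 54*b^2 - 54*b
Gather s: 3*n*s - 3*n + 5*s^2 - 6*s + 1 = -3*n + 5*s^2 + s*(3*n - 6) + 1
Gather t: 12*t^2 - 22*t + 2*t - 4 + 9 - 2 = 12*t^2 - 20*t + 3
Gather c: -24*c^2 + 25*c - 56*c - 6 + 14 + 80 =-24*c^2 - 31*c + 88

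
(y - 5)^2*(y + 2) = y^3 - 8*y^2 + 5*y + 50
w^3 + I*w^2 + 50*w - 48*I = (w - 6*I)*(w - I)*(w + 8*I)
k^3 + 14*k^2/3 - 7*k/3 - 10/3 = (k - 1)*(k + 2/3)*(k + 5)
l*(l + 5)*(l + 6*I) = l^3 + 5*l^2 + 6*I*l^2 + 30*I*l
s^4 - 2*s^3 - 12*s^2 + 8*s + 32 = (s - 4)*(s - 2)*(s + 2)^2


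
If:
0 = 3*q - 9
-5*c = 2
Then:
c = -2/5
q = 3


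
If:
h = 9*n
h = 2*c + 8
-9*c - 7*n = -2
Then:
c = -2/5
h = 36/5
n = 4/5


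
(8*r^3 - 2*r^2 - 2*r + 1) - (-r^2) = 8*r^3 - r^2 - 2*r + 1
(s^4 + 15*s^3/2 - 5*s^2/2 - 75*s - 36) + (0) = s^4 + 15*s^3/2 - 5*s^2/2 - 75*s - 36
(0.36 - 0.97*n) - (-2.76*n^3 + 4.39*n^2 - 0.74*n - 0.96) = 2.76*n^3 - 4.39*n^2 - 0.23*n + 1.32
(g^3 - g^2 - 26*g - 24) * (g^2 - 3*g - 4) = g^5 - 4*g^4 - 27*g^3 + 58*g^2 + 176*g + 96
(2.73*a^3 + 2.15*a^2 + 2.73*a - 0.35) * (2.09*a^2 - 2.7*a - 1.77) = 5.7057*a^5 - 2.8775*a^4 - 4.9314*a^3 - 11.908*a^2 - 3.8871*a + 0.6195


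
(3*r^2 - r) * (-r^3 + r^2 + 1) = -3*r^5 + 4*r^4 - r^3 + 3*r^2 - r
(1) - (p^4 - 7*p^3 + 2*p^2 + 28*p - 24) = -p^4 + 7*p^3 - 2*p^2 - 28*p + 25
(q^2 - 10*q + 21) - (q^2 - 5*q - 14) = 35 - 5*q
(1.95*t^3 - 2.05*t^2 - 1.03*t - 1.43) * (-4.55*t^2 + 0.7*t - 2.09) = -8.8725*t^5 + 10.6925*t^4 - 0.824*t^3 + 10.07*t^2 + 1.1517*t + 2.9887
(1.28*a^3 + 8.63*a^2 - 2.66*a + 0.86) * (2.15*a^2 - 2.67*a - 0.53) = 2.752*a^5 + 15.1369*a^4 - 29.4395*a^3 + 4.3773*a^2 - 0.8864*a - 0.4558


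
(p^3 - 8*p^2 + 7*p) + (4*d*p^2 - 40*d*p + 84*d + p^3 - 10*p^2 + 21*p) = 4*d*p^2 - 40*d*p + 84*d + 2*p^3 - 18*p^2 + 28*p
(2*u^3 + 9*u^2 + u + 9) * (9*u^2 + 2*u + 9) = 18*u^5 + 85*u^4 + 45*u^3 + 164*u^2 + 27*u + 81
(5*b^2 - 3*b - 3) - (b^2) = 4*b^2 - 3*b - 3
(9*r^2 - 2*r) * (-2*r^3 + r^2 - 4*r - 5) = -18*r^5 + 13*r^4 - 38*r^3 - 37*r^2 + 10*r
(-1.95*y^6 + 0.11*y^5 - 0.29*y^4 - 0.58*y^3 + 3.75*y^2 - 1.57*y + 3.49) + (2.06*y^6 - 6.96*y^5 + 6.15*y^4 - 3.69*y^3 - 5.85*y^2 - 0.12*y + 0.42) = 0.11*y^6 - 6.85*y^5 + 5.86*y^4 - 4.27*y^3 - 2.1*y^2 - 1.69*y + 3.91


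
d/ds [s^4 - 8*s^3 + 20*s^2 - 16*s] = 4*s^3 - 24*s^2 + 40*s - 16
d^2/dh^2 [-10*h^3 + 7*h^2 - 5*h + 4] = 14 - 60*h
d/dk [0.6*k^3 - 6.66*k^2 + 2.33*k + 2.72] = 1.8*k^2 - 13.32*k + 2.33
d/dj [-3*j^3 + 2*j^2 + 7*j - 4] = -9*j^2 + 4*j + 7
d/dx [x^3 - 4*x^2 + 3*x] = 3*x^2 - 8*x + 3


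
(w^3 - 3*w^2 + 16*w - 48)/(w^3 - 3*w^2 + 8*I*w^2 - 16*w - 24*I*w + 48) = (w - 4*I)/(w + 4*I)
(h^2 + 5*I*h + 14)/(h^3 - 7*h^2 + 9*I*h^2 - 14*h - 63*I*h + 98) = (h - 2*I)/(h^2 + h*(-7 + 2*I) - 14*I)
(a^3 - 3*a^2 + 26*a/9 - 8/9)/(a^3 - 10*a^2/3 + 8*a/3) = (3*a^2 - 5*a + 2)/(3*a*(a - 2))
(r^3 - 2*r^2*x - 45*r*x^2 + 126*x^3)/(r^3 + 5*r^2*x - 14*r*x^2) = (-r^2 + 9*r*x - 18*x^2)/(r*(-r + 2*x))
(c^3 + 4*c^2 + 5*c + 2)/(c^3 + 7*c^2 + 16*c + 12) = (c^2 + 2*c + 1)/(c^2 + 5*c + 6)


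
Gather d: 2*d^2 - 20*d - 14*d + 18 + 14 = 2*d^2 - 34*d + 32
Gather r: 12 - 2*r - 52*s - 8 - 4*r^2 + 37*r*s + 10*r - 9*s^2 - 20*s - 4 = -4*r^2 + r*(37*s + 8) - 9*s^2 - 72*s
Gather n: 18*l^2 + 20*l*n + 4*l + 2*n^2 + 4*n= 18*l^2 + 4*l + 2*n^2 + n*(20*l + 4)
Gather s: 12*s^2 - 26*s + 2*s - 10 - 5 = 12*s^2 - 24*s - 15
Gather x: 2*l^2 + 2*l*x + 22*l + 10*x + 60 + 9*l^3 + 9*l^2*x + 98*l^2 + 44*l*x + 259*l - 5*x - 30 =9*l^3 + 100*l^2 + 281*l + x*(9*l^2 + 46*l + 5) + 30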